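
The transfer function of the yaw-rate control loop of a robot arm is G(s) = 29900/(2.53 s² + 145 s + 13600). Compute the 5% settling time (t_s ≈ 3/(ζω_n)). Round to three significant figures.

t_s ≈ 0.105 s

Dividing through by 2.53: denominator becomes s² + 57.31 s + 5375.
So ω_n = √5375 = 73.3 rad/s and ζ = 57.31/(2·73.3) = 0.391.
t_s ≈ 3/(ζω_n) = 0.105 s.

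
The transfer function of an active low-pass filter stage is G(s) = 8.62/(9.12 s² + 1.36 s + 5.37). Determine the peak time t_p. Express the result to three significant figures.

Dividing through by 9.12: denominator becomes s² + 0.1491 s + 0.5888.
So ω_n = √0.5888 = 0.767 rad/s and ζ = 0.1491/(2·0.767) = 0.0972.
The damped frequency ω_d = ω_n√(1−ζ²) = 0.764 rad/s. t_p = π/ω_d = 4.11 s.

t_p ≈ 4.11 s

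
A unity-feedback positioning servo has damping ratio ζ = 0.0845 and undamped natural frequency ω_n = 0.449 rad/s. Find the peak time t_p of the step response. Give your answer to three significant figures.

The damped frequency is ω_d = ω_n√(1−ζ²) = 0.449·√(1−0.00714) = 0.447 rad/s.
Peak time t_p = π/ω_d = π/0.447 = 7.02 s.

t_p ≈ 7.02 s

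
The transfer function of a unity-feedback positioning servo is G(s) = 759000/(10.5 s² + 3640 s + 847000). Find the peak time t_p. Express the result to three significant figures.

Dividing through by 10.5: denominator becomes s² + 346.7 s + 80670.
So ω_n = √80670 = 284 rad/s and ζ = 346.7/(2·284) = 0.610.
ω_d = 284·√(1 − 0.610²) = 225 rad/s. t_p = π/ω_d = 0.0140 s.

t_p ≈ 0.0140 s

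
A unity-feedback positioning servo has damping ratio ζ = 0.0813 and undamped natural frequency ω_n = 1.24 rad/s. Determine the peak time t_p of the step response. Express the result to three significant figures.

The damped frequency is ω_d = ω_n√(1−ζ²) = 1.24·√(1−0.00661) = 1.24 rad/s.
Peak time t_p = π/ω_d = π/1.24 = 2.54 s.

t_p ≈ 2.54 s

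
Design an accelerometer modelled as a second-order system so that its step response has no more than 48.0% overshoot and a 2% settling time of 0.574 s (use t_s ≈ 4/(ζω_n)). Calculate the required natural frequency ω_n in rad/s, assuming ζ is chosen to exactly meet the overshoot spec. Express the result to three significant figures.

From %OS = 100·exp(−πζ/√(1−ζ²)), invert to get ζ = −ln(OS)/√(π² + ln²(OS)) with OS = 0.480.
−ln 0.480 = 0.7340, so ζ = 0.7340/√(π² + 0.5387) = 0.228.
Then ω_n = 4/(ζ t_s) = 4/(0.228 × 0.574) = 30.6 rad/s.

ω_n ≈ 30.6 rad/s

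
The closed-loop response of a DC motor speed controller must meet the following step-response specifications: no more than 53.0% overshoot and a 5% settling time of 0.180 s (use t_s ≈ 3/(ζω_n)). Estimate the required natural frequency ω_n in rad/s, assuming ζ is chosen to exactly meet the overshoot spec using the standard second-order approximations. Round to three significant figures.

ζ = −ln(OS)/√(π² + (ln OS)²). With OS = 0.530, ln OS = −0.6349 and ζ = 0.6349/3.205 = 0.198.
Then ω_n = 3/(ζ t_s) = 3/(0.198 × 0.180) = 84.1 rad/s.

ω_n ≈ 84.1 rad/s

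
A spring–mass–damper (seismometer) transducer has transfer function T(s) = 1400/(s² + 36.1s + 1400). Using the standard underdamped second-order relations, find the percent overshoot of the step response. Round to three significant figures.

%OS ≈ 17.7%

Matching coefficients with s² + 2ζω_n s + ω_n² gives ω_n² = 1400 ⇒ ω_n = 37.4 rad/s, and ζ = 36.1/(2ω_n) = 0.482.
%OS = 100·exp(−πζ/√(1−ζ²)) = 17.7%.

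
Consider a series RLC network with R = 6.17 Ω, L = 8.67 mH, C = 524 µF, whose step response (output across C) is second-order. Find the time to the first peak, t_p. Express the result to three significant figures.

t_p ≈ 0.0103 s

For a series RLC circuit (capacitor voltage as output), ω_n = 1/√(LC) = 1/√(8.67 mH · 524 µF) = 469 rad/s.
ζ = (R/2)·√(C/L) = (6.17/2)·√(524 µF/8.67 mH) = 0.758.
ω_d = 469·√(1 − 0.758²) = 306 rad/s. t_p = π/ω_d = 0.0103 s.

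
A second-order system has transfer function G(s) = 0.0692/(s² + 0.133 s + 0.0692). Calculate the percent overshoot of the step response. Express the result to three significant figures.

%OS ≈ 44.0%

ω_n = √0.0692 = 0.263 rad/s; ζ = 0.133/(2·0.263) = 0.253.
Overshoot: exp(−π·0.253/√(1−0.253²)) = 0.440, i.e. 44.0%.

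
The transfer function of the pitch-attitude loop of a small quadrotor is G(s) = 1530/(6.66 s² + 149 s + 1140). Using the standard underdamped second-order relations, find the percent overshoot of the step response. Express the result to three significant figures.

%OS ≈ 0.563%

Dividing through by 6.66: denominator becomes s² + 22.37 s + 171.2.
So ω_n = √171.2 = 13.1 rad/s and ζ = 22.37/(2·13.1) = 0.855.
%OS = 100 e^{−πζ/√(1−ζ²)} with ζ = 0.855 gives 0.563%.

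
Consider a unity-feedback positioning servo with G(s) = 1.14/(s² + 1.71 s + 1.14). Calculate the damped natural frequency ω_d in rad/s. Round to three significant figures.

ω_d ≈ 0.640 rad/s

Comparing the denominator to s² + 2ζω_n s + ω_n²: ω_n = √1.14 = 1.07 rad/s, and 2ζω_n = 1.71 so ζ = 1.71/(2·1.07) = 0.801.
ω_d = ω_n√(1−ζ²) = 0.640 rad/s.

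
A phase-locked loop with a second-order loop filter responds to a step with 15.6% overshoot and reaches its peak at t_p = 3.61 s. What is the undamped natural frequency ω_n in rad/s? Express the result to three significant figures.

ζ from %OS: ζ = |ln 0.156|/√(π²+ln²0.156) = 0.509.
t_p = π/ω_d ⇒ ω_d = 0.870 rad/s; then ω_n = ω_d/√(1−ζ²) = 1.01 rad/s.

ω_n ≈ 1.01 rad/s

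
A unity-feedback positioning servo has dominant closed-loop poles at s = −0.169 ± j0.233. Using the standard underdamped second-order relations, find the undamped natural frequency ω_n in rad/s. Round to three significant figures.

ω_n ≈ 0.288 rad/s

The poles are at −σ ± jω_d with σ = 0.169 and ω_d = 0.233, so ω_n = √(σ²+ω_d²) = 0.288 rad/s and ζ = σ/ω_n = 0.587.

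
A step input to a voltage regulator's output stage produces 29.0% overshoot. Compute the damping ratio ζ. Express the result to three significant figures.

ζ ≈ 0.367

ζ = −ln(OS)/√(π² + (ln OS)²). With OS = 0.290, ln OS = −1.238 and ζ = 1.238/3.377 = 0.367.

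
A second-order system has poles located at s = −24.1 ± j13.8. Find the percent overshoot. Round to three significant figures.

%OS ≈ 0.414%

|pole| = ω_n = √(24.1² + 13.8²) = 27.8 rad/s; ζ = cos θ = σ/ω_n = 0.868.
%OS = 100·exp(−πζ/√(1−ζ²)) = 0.414%.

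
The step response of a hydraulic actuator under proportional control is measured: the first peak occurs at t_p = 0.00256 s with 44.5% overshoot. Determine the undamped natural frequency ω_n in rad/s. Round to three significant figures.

ω_n ≈ 1270 rad/s

From the overshoot, ζ = −ln(OS)/√(π²+ln²(OS)) = 0.250.
t_p = π/ω_d ⇒ ω_d = 1230 rad/s; then ω_n = ω_d/√(1−ζ²) = 1270 rad/s.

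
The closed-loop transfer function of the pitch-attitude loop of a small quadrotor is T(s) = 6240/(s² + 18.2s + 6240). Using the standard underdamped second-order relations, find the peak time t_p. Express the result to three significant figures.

ω_n = √6240 = 79.0 rad/s; ζ = 18.2/(2·79.0) = 0.115.
The damped frequency ω_d = ω_n√(1−ζ²) = 78.5 rad/s. Then t_p = π/ω_d = 0.0400 s.

t_p ≈ 0.0400 s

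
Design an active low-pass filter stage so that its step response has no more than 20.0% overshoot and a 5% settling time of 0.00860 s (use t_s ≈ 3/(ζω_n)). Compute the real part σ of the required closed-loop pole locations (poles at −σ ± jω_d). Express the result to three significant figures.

The settling-time spec alone fixes σ = ζω_n = 3/t_s = 3/0.00860 = 349.
(Overshoot then fixes ζ = 0.456 and hence ω_d = σ·√(1−ζ²)/ζ = 681 rad/s.)

σ ≈ 349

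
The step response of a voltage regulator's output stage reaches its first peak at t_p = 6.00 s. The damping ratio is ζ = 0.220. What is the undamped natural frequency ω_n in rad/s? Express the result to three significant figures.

Peak time t_p = π/ω_d, so ω_d = π/t_p = π/6.00 = 0.524 rad/s.
ω_n = ω_d/√(1−ζ²) = 0.524/√0.952 = 0.537 rad/s.

ω_n ≈ 0.537 rad/s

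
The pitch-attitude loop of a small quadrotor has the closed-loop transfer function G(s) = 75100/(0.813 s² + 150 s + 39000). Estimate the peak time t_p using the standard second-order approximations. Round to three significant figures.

Dividing through by 0.813: denominator becomes s² + 184.5 s + 47970.
So ω_n = √47970 = 219 rad/s and ζ = 184.5/(2·219) = 0.421.
The damped frequency ω_d = ω_n√(1−ζ²) = 199 rad/s. t_p = π/ω_d = 0.0158 s.

t_p ≈ 0.0158 s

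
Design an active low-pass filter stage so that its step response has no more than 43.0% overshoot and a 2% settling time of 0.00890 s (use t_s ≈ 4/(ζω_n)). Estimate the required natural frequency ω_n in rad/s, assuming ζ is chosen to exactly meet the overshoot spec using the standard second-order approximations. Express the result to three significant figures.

ω_n ≈ 1730 rad/s

ζ = −ln(OS)/√(π² + (ln OS)²). With OS = 0.430, ln OS = −0.8440 and ζ = 0.8440/3.253 = 0.259.
From t_s ≈ 4/(ζω_n): ω_n = 4/(ζ·t_s) = 4/(0.259·0.00890) = 1730 rad/s.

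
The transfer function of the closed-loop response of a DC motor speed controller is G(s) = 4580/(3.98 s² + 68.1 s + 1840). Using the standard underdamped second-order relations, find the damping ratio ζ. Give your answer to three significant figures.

Dividing through by 3.98: denominator becomes s² + 17.11 s + 462.3.
So ω_n = √462.3 = 21.5 rad/s and ζ = 17.11/(2·21.5) = 0.398.

ζ ≈ 0.398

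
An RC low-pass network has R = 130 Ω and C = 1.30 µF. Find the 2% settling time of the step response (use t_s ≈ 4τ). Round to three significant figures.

τ = RC = 130 × 1.30 µF = 0.000169 s.
t_s ≈ 4τ = 0.000676 s.

t_s ≈ 0.000676 s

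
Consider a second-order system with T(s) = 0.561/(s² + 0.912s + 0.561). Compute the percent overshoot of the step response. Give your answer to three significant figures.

%OS ≈ 8.97%

Comparing the denominator to s² + 2ζω_n s + ω_n²: ω_n = √0.561 = 0.749 rad/s, and 2ζω_n = 0.912 so ζ = 0.912/(2·0.749) = 0.609.
%OS = 100·exp(−πζ/√(1−ζ²)) = 8.97%.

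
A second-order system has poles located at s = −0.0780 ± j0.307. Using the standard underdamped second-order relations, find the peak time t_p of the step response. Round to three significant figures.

t_p = π/ω_d with ω_d = 0.307 (the imaginary part), so t_p = 10.2 s.

t_p ≈ 10.2 s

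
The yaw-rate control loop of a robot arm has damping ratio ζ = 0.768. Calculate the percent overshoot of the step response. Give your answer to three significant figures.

%OS ≈ 2.31%

For an underdamped second-order system, %OS = 100·exp(−πζ/√(1−ζ²)).
πζ/√(1−ζ²) = π·0.768/√(1−0.590) = 3.767, so %OS = 100·e^(−3.767) = 2.31%.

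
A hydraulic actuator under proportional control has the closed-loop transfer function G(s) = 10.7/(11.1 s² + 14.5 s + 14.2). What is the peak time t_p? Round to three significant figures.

t_p ≈ 3.40 s

Dividing through by 11.1: denominator becomes s² + 1.306 s + 1.279.
So ω_n = √1.279 = 1.13 rad/s and ζ = 1.306/(2·1.13) = 0.577.
ω_d = 1.13·√(1 − 0.577²) = 0.923 rad/s. t_p = π/ω_d = 3.40 s.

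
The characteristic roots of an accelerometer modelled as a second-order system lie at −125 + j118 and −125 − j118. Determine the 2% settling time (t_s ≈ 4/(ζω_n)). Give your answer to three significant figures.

t_s ≈ 0.0320 s

For poles at −σ ± jω_d, ζω_n = σ = 125, so t_s ≈ 4/σ = 0.0320 s.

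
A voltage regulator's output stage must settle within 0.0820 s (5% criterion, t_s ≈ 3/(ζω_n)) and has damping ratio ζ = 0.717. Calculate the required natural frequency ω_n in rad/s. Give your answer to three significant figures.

ω_n ≈ 51.0 rad/s

Rearranging t_s ≈ 3/(ζω_n) gives ω_n = 3/(ζ·t_s) = 3/(0.717 × 0.0820) = 51.0 rad/s.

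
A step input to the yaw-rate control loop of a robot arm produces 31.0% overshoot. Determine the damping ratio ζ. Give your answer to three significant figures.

ζ ≈ 0.349

ζ = −ln(OS)/√(π² + (ln OS)²). With OS = 0.310, ln OS = −1.171 and ζ = 1.171/3.353 = 0.349.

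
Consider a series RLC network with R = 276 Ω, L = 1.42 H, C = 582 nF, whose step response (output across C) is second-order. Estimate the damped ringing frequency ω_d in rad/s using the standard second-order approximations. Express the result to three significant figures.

For a series RLC circuit (capacitor voltage as output), ω_n = 1/√(LC) = 1/√(1.42 H · 582 nF) = 1100 rad/s.
ζ = (R/2)·√(C/L) = (276/2)·√(582 nF/1.42 H) = 0.0883.
ω_d = 1100·√(1 − 0.0883²) = 1100 rad/s.

ω_d ≈ 1100 rad/s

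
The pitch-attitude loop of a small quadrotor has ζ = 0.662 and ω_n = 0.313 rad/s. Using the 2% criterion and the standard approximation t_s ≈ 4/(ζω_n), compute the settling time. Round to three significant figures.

t_s ≈ 19.3 s

t_s ≈ 4/(ζω_n) = 4/(0.662 × 0.313) = 19.3 s.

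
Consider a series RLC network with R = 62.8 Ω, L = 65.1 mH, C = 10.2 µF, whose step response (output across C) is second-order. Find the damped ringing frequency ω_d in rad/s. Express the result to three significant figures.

For a series RLC circuit (capacitor voltage as output), ω_n = 1/√(LC) = 1/√(65.1 mH · 10.2 µF) = 1230 rad/s.
ζ = (R/2)·√(C/L) = (62.8/2)·√(10.2 µF/65.1 mH) = 0.393.
ω_d = 1230·√(1 − 0.393²) = 1130 rad/s.

ω_d ≈ 1130 rad/s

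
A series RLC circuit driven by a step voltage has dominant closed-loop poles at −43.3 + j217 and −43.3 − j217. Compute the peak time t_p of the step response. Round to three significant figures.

t_p ≈ 0.0145 s

t_p = π/ω_d with ω_d = 217 (the imaginary part), so t_p = 0.0145 s.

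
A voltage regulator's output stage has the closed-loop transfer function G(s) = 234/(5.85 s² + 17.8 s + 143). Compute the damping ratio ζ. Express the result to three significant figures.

Dividing through by 5.85: denominator becomes s² + 3.043 s + 24.44.
So ω_n = √24.44 = 4.94 rad/s and ζ = 3.043/(2·4.94) = 0.308.

ζ ≈ 0.308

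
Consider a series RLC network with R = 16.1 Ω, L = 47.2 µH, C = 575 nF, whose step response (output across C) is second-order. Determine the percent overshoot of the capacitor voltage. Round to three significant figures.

For a series RLC circuit (capacitor voltage as output), ω_n = 1/√(LC) = 1/√(47.2 µH · 575 nF) = 192000 rad/s.
ζ = (R/2)·√(C/L) = (16.1/2)·√(575 nF/47.2 µH) = 0.889.
Overshoot: exp(−π·0.889/√(1−0.889²)) = 0.00228, i.e. 0.228%.

%OS ≈ 0.228%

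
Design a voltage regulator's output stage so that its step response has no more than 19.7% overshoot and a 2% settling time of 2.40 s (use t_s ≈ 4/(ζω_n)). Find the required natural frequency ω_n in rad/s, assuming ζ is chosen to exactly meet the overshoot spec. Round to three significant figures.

ω_n ≈ 3.63 rad/s

ζ = −ln(OS)/√(π² + (ln OS)²). With OS = 0.197, ln OS = −1.625 and ζ = 1.625/3.537 = 0.459.
From t_s ≈ 4/(ζω_n): ω_n = 4/(ζ·t_s) = 4/(0.459·2.40) = 3.63 rad/s.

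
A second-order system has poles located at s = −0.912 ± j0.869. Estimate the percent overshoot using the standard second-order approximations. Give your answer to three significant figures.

With σ = 0.912, ω_d = 0.869: ω_n = √(σ²+ω_d²) = 1.26 rad/s, ζ = σ/ω_n = 0.724.
%OS = 100 e^{−πζ/√(1−ζ²)} with ζ = 0.724 gives 3.70%.

%OS ≈ 3.70%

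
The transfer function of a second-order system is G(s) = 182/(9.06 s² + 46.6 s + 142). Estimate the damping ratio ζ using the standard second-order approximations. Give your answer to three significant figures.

ζ ≈ 0.650

Dividing through by 9.06: denominator becomes s² + 5.143 s + 15.67.
So ω_n = √15.67 = 3.96 rad/s and ζ = 5.143/(2·3.96) = 0.650.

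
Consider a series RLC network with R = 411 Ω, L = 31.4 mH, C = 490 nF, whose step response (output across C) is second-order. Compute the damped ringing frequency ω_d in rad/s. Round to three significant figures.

For a series RLC circuit (capacitor voltage as output), ω_n = 1/√(LC) = 1/√(31.4 mH · 490 nF) = 8060 rad/s.
ζ = (R/2)·√(C/L) = (411/2)·√(490 nF/31.4 mH) = 0.812.
The damped frequency ω_d = ω_n√(1−ζ²) = 4710 rad/s.

ω_d ≈ 4710 rad/s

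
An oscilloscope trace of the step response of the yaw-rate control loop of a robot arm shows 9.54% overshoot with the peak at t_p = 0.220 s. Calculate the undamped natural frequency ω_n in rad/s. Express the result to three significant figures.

ω_n ≈ 17.8 rad/s

The overshoot fixes ζ = −ln(OS)/√(π²+ln²(OS)) = 0.599.
t_p = π/ω_d ⇒ ω_d = 14.3 rad/s; then ω_n = ω_d/√(1−ζ²) = 17.8 rad/s.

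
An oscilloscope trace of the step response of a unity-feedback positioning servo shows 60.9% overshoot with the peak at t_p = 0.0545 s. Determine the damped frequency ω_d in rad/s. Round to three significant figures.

ω_d ≈ 57.6 rad/s

t_p = π/ω_d, so ω_d = π/0.0545 = 57.6 rad/s.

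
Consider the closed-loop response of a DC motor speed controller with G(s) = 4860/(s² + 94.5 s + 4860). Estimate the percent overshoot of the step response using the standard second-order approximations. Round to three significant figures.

%OS ≈ 5.52%

Comparing the denominator to s² + 2ζω_n s + ω_n²: ω_n = √4860 = 69.7 rad/s, and 2ζω_n = 94.5 so ζ = 94.5/(2·69.7) = 0.678.
%OS = 100·exp(−πζ/√(1−ζ²)) = 5.52%.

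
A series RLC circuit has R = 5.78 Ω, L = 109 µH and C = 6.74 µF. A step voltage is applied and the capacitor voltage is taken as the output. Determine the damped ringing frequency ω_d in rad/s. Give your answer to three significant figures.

ω_d ≈ 25700 rad/s

For a series RLC circuit (capacitor voltage as output), ω_n = 1/√(LC) = 1/√(109 µH · 6.74 µF) = 36900 rad/s.
ζ = (R/2)·√(C/L) = (5.78/2)·√(6.74 µF/109 µH) = 0.719.
ω_d = ω_n√(1−ζ²) = 25700 rad/s.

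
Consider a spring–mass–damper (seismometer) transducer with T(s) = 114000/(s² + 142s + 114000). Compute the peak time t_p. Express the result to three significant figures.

ω_n = √114000 = 338 rad/s; ζ = 142/(2·338) = 0.210.
ω_d = 338·√(1 − 0.210²) = 330 rad/s. Then t_p = π/ω_d = 0.00952 s.

t_p ≈ 0.00952 s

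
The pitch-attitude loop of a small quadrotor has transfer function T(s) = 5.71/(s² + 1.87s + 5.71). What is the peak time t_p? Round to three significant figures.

t_p ≈ 1.43 s

Matching coefficients with s² + 2ζω_n s + ω_n² gives ω_n² = 5.71 ⇒ ω_n = 2.39 rad/s, and ζ = 1.87/(2ω_n) = 0.391.
ω_d = 2.39·√(1 − 0.391²) = 2.20 rad/s. Then t_p = π/ω_d = 1.43 s.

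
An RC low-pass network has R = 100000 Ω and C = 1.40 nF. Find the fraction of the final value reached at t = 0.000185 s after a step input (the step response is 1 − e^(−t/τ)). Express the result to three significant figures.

τ = RC = 100000 × 1.40 nF = 0.000140 s.
y(t)/y_∞ = 1 − e^(−t/τ) = 1 − e^(−0.000185/0.000140) = 1 − e^(−1.32) = 0.733.

y/y_∞ ≈ 0.733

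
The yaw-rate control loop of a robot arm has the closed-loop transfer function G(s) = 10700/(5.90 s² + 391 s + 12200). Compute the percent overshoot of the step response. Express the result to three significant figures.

Dividing through by 5.90: denominator becomes s² + 66.27 s + 2068.
So ω_n = √2068 = 45.5 rad/s and ζ = 66.27/(2·45.5) = 0.729.
%OS = 100·exp(−πζ/√(1−ζ²)) = 3.53%.

%OS ≈ 3.53%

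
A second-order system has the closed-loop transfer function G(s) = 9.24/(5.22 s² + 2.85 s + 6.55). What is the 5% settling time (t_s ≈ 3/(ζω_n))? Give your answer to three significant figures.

t_s ≈ 11.0 s

Dividing through by 5.22: denominator becomes s² + 0.5460 s + 1.255.
So ω_n = √1.255 = 1.12 rad/s and ζ = 0.5460/(2·1.12) = 0.244.
t_s ≈ 3/(ζω_n) = 11.0 s.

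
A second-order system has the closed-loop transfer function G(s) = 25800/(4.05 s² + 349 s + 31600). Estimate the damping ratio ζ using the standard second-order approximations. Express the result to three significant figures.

Dividing through by 4.05: denominator becomes s² + 86.17 s + 7802.
So ω_n = √7802 = 88.3 rad/s and ζ = 86.17/(2·88.3) = 0.488.

ζ ≈ 0.488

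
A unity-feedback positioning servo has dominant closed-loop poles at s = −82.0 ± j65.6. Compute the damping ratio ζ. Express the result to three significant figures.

With σ = 82.0, ω_d = 65.6: ω_n = √(σ²+ω_d²) = 105 rad/s, ζ = σ/ω_n = 0.781.

ζ ≈ 0.781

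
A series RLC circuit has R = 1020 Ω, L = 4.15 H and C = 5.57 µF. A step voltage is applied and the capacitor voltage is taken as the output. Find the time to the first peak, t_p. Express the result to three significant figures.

t_p ≈ 0.0187 s

For a series RLC circuit (capacitor voltage as output), ω_n = 1/√(LC) = 1/√(4.15 H · 5.57 µF) = 208 rad/s.
ζ = (R/2)·√(C/L) = (1020/2)·√(5.57 µF/4.15 H) = 0.591.
ω_d = ω_n√(1−ζ²) = 168 rad/s. t_p = π/ω_d = 0.0187 s.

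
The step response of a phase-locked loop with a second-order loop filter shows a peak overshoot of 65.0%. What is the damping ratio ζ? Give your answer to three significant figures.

ζ ≈ 0.136

From %OS = 100·exp(−πζ/√(1−ζ²)), invert to get ζ = −ln(OS)/√(π² + ln²(OS)) with OS = 0.650.
−ln 0.650 = 0.4308, so ζ = 0.4308/√(π² + 0.1856) = 0.136.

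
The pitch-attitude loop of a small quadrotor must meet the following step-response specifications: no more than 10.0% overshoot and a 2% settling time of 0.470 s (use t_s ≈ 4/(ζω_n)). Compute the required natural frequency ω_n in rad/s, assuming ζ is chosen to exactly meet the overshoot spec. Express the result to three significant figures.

ω_n ≈ 14.4 rad/s

Inverting the overshoot relation: ζ = |ln 0.100|/√(π² + ln²0.100) = 0.591.
Then ω_n = 4/(ζ t_s) = 4/(0.591 × 0.470) = 14.4 rad/s.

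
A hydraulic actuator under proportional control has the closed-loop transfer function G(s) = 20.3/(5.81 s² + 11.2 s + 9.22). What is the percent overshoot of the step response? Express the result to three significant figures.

Dividing through by 5.81: denominator becomes s² + 1.928 s + 1.587.
So ω_n = √1.587 = 1.26 rad/s and ζ = 1.928/(2·1.26) = 0.765.
Overshoot: exp(−π·0.765/√(1−0.765²)) = 0.0239, i.e. 2.39%.

%OS ≈ 2.39%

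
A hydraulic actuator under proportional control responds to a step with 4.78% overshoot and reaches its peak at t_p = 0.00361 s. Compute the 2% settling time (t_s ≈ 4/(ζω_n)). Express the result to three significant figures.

From the overshoot, ζ = −ln(OS)/√(π²+ln²(OS)) = 0.695.
From t_p = π/ω_d, ω_d = π/0.00361 = 870 rad/s, so ω_n = ω_d/√(1−ζ²) = 1210 rad/s.
t_s ≈ 4/(ζω_n) = 4/(0.695·1210) = 0.00475 s.

t_s ≈ 0.00475 s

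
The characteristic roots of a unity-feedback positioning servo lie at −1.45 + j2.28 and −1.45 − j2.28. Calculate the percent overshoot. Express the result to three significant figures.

%OS ≈ 13.6%

The poles are at −σ ± jω_d with σ = 1.45 and ω_d = 2.28, so ω_n = √(σ²+ω_d²) = 2.70 rad/s and ζ = σ/ω_n = 0.537.
%OS = 100 e^{−πζ/√(1−ζ²)} with ζ = 0.537 gives 13.6%.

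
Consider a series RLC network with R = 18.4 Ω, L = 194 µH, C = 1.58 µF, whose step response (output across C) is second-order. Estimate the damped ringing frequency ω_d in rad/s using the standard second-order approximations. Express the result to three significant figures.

ω_d ≈ 31800 rad/s

For a series RLC circuit (capacitor voltage as output), ω_n = 1/√(LC) = 1/√(194 µH · 1.58 µF) = 57100 rad/s.
ζ = (R/2)·√(C/L) = (18.4/2)·√(1.58 µF/194 µH) = 0.830.
ω_d = 57100·√(1 − 0.830²) = 31800 rad/s.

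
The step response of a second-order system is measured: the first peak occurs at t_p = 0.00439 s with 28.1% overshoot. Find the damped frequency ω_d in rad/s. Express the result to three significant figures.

ω_d ≈ 716 rad/s

t_p = π/ω_d, so ω_d = π/0.00439 = 716 rad/s.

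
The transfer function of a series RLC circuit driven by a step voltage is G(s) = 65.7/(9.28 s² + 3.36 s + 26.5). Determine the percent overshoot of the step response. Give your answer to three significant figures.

%OS ≈ 71.3%

Dividing through by 9.28: denominator becomes s² + 0.3621 s + 2.856.
So ω_n = √2.856 = 1.69 rad/s and ζ = 0.3621/(2·1.69) = 0.107.
Overshoot: exp(−π·0.107/√(1−0.107²)) = 0.713, i.e. 71.3%.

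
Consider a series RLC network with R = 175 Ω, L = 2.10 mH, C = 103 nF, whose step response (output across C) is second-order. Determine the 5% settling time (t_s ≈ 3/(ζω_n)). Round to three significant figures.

t_s ≈ 0.0000720 s

For a series RLC circuit (capacitor voltage as output), ω_n = 1/√(LC) = 1/√(2.10 mH · 103 nF) = 68000 rad/s.
ζ = (R/2)·√(C/L) = (175/2)·√(103 nF/2.10 mH) = 0.613.
t_s ≈ 3/(ζω_n) = 0.0000720 s.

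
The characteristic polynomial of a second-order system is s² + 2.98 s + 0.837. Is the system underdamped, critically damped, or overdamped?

a² − 4b = 5.5 > 0 (two distinct real roots); the system is overdamped.

overdamped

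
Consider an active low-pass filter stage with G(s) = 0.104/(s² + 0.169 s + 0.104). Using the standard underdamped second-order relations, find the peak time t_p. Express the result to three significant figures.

t_p ≈ 10.1 s

ω_n = √0.104 = 0.322 rad/s; ζ = 0.169/(2·0.322) = 0.262.
ω_d = ω_n√(1−ζ²) = 0.311 rad/s. Then t_p = π/ω_d = 10.1 s.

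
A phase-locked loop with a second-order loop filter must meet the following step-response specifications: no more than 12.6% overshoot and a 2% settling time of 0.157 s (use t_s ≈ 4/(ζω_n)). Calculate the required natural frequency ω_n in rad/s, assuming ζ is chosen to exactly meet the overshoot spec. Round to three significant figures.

ω_n ≈ 46.3 rad/s

ζ = −ln(OS)/√(π² + (ln OS)²). With OS = 0.126, ln OS = −2.071 and ζ = 2.071/3.763 = 0.550.
Then ω_n = 4/(ζ t_s) = 4/(0.550 × 0.157) = 46.3 rad/s.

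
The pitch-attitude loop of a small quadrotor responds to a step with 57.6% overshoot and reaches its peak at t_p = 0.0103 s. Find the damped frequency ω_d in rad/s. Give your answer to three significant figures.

ω_d ≈ 305 rad/s

t_p = π/ω_d, so ω_d = π/0.0103 = 305 rad/s.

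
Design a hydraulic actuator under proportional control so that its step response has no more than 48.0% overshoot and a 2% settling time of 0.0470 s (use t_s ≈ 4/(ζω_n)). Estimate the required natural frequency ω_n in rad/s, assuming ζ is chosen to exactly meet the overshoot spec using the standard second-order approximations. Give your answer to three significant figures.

ζ = −ln(OS)/√(π² + (ln OS)²). With OS = 0.480, ln OS = −0.7340 and ζ = 0.7340/3.226 = 0.228.
From t_s ≈ 4/(ζω_n): ω_n = 4/(ζ·t_s) = 4/(0.228·0.0470) = 374 rad/s.

ω_n ≈ 374 rad/s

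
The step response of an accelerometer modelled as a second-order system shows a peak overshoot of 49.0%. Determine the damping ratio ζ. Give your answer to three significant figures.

From %OS = 100·exp(−πζ/√(1−ζ²)), invert to get ζ = −ln(OS)/√(π² + ln²(OS)) with OS = 0.490.
−ln 0.490 = 0.7133, so ζ = 0.7133/√(π² + 0.5089) = 0.221.

ζ ≈ 0.221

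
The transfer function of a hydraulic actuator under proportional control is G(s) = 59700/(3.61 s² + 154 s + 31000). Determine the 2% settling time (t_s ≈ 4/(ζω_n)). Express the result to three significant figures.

t_s ≈ 0.188 s

Dividing through by 3.61: denominator becomes s² + 42.66 s + 8587.
So ω_n = √8587 = 92.7 rad/s and ζ = 42.66/(2·92.7) = 0.230.
t_s ≈ 4/(ζω_n) = 0.188 s.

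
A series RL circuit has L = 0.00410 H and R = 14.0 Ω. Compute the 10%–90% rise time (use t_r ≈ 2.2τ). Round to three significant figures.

τ = L/R = 0.00410/14.0 = 0.000293 s.
t_r ≈ 2.2τ = 0.000644 s.

t_r ≈ 0.000644 s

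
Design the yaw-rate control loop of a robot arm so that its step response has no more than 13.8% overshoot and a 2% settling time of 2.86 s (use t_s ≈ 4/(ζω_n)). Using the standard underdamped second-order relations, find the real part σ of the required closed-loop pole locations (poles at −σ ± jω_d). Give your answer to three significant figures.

The settling-time spec alone fixes σ = ζω_n = 4/t_s = 4/2.86 = 1.40.
(Overshoot then fixes ζ = 0.533 and hence ω_d = σ·√(1−ζ²)/ζ = 2.22 rad/s.)

σ ≈ 1.40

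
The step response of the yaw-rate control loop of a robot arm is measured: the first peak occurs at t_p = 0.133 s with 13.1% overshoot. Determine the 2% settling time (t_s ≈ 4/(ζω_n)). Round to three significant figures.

The overshoot fixes ζ = −ln(OS)/√(π²+ln²(OS)) = 0.543.
From t_p = π/ω_d, ω_d = π/0.133 = 23.6 rad/s, so ω_n = ω_d/√(1−ζ²) = 28.1 rad/s.
t_s ≈ 4/(ζω_n) = 4/(0.543·28.1) = 0.262 s.

t_s ≈ 0.262 s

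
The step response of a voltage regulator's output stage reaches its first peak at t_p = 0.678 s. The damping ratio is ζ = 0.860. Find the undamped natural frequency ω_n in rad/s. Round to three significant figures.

Peak time t_p = π/ω_d, so ω_d = π/t_p = π/0.678 = 4.63 rad/s.
ω_n = ω_d/√(1−ζ²) = 4.63/√0.260 = 9.08 rad/s.

ω_n ≈ 9.08 rad/s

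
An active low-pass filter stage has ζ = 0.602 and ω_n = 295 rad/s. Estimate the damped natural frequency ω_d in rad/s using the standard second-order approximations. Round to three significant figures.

ω_d ≈ 236 rad/s

ω_d = ω_n√(1−ζ²) = 295·√0.638 = 236 rad/s.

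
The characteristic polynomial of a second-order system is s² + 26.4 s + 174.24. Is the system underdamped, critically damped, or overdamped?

a² − 4b = 26.4² − 4·174.24 = 0 (repeated real root); the system is critically damped.

critically damped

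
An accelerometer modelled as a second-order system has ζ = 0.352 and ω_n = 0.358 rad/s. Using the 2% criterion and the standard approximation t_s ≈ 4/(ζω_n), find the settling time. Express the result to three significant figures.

t_s ≈ 4/(ζω_n) = 4/(0.352 × 0.358) = 31.7 s.

t_s ≈ 31.7 s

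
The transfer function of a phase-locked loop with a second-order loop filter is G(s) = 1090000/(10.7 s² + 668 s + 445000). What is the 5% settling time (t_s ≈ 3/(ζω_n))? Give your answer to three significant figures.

t_s ≈ 0.0961 s

Dividing through by 10.7: denominator becomes s² + 62.43 s + 41590.
So ω_n = √41590 = 204 rad/s and ζ = 62.43/(2·204) = 0.153.
t_s ≈ 3/(ζω_n) = 0.0961 s.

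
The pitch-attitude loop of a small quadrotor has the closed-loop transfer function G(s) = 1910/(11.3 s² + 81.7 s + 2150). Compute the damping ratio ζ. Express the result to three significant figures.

ζ ≈ 0.262

Dividing through by 11.3: denominator becomes s² + 7.230 s + 190.3.
So ω_n = √190.3 = 13.8 rad/s and ζ = 7.230/(2·13.8) = 0.262.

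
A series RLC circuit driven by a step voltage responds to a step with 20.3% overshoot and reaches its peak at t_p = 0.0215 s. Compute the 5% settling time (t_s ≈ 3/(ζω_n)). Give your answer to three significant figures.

t_s ≈ 0.0405 s

From the overshoot, ζ = −ln(OS)/√(π²+ln²(OS)) = 0.453.
t_p = π/ω_d ⇒ ω_d = 146 rad/s; then ω_n = ω_d/√(1−ζ²) = 164 rad/s.
t_s ≈ 3/(ζω_n) = 3/(0.453·164) = 0.0405 s.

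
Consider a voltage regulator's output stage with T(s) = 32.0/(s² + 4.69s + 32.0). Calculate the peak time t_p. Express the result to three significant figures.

Comparing the denominator to s² + 2ζω_n s + ω_n²: ω_n = √32.0 = 5.66 rad/s, and 2ζω_n = 4.69 so ζ = 4.69/(2·5.66) = 0.415.
ω_d = 5.66·√(1 − 0.415²) = 5.15 rad/s. Then t_p = π/ω_d = 0.610 s.

t_p ≈ 0.610 s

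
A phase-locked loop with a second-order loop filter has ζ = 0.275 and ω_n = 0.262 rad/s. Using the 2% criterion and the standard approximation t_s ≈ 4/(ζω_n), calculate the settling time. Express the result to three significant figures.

t_s ≈ 55.5 s

t_s ≈ 4/(ζω_n) = 4/(0.275 × 0.262) = 55.5 s.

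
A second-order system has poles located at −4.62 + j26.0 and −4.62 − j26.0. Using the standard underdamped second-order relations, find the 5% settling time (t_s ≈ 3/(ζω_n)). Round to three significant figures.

t_s ≈ 0.649 s

For poles at −σ ± jω_d, ζω_n = σ = 4.62, so t_s ≈ 3/σ = 0.649 s.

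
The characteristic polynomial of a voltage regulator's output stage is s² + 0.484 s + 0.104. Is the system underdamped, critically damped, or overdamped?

underdamped

a² − 4b = 0.484² − 4·0.104 < 0 (complex roots); the system is underdamped.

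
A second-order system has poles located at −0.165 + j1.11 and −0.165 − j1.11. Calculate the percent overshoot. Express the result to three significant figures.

The poles are at −σ ± jω_d with σ = 0.165 and ω_d = 1.11, so ω_n = √(σ²+ω_d²) = 1.12 rad/s and ζ = σ/ω_n = 0.147.
Overshoot: exp(−π·0.147/√(1−0.147²)) = 0.627, i.e. 62.7%.

%OS ≈ 62.7%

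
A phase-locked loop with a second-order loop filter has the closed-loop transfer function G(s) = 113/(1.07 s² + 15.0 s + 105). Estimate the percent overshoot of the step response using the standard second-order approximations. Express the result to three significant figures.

%OS ≈ 4.30%

Dividing through by 1.07: denominator becomes s² + 14.02 s + 98.13.
So ω_n = √98.13 = 9.91 rad/s and ζ = 14.02/(2·9.91) = 0.708.
Overshoot: exp(−π·0.708/√(1−0.708²)) = 0.0430, i.e. 4.30%.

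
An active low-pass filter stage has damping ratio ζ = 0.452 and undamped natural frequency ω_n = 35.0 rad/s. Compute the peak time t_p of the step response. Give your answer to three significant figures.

t_p ≈ 0.101 s

The damped frequency is ω_d = ω_n√(1−ζ²) = 35.0·√(1−0.204) = 31.2 rad/s.
Peak time t_p = π/ω_d = π/31.2 = 0.101 s.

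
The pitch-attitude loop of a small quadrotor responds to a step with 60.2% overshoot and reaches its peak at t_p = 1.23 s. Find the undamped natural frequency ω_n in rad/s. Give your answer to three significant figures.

ω_n ≈ 2.59 rad/s

The overshoot fixes ζ = −ln(OS)/√(π²+ln²(OS)) = 0.159.
t_p = π/ω_d ⇒ ω_d = 2.55 rad/s; then ω_n = ω_d/√(1−ζ²) = 2.59 rad/s.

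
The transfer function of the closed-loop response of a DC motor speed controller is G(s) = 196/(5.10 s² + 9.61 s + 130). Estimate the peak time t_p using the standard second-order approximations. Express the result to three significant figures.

t_p ≈ 0.633 s

Dividing through by 5.10: denominator becomes s² + 1.884 s + 25.49.
So ω_n = √25.49 = 5.05 rad/s and ζ = 1.884/(2·5.05) = 0.187.
The damped frequency ω_d = ω_n√(1−ζ²) = 4.96 rad/s. t_p = π/ω_d = 0.633 s.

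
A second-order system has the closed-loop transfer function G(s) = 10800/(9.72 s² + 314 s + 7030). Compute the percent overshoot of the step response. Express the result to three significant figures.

%OS ≈ 9.44%

Dividing through by 9.72: denominator becomes s² + 32.30 s + 723.3.
So ω_n = √723.3 = 26.9 rad/s and ζ = 32.30/(2·26.9) = 0.601.
Overshoot: exp(−π·0.601/√(1−0.601²)) = 0.0944, i.e. 9.44%.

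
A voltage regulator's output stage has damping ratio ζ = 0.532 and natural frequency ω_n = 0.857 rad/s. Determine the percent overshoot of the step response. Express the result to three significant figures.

%OS ≈ 13.9%

For an underdamped second-order system, %OS = 100·exp(−πζ/√(1−ζ²)).
πζ/√(1−ζ²) = π·0.532/√(1−0.283) = 1.974, so %OS = 100·e^(−1.974) = 13.9%.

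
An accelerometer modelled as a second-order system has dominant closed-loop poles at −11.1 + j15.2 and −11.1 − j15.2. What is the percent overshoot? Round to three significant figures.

%OS ≈ 10.1%

The poles are at −σ ± jω_d with σ = 11.1 and ω_d = 15.2, so ω_n = √(σ²+ω_d²) = 18.8 rad/s and ζ = σ/ω_n = 0.590.
%OS = 100·exp(−πζ/√(1−ζ²)) = 10.1%.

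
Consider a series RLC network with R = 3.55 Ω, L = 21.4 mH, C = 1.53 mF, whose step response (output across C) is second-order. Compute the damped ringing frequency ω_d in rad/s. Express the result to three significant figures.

ω_d ≈ 154 rad/s

For a series RLC circuit (capacitor voltage as output), ω_n = 1/√(LC) = 1/√(21.4 mH · 1.53 mF) = 175 rad/s.
ζ = (R/2)·√(C/L) = (3.55/2)·√(1.53 mF/21.4 mH) = 0.475.
The damped frequency ω_d = ω_n√(1−ζ²) = 154 rad/s.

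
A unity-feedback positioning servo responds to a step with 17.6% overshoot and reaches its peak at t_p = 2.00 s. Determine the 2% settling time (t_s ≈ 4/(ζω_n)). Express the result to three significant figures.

t_s ≈ 4.60 s

The overshoot fixes ζ = −ln(OS)/√(π²+ln²(OS)) = 0.484.
t_p = π/ω_d ⇒ ω_d = 1.57 rad/s; then ω_n = ω_d/√(1−ζ²) = 1.79 rad/s.
t_s ≈ 4/(ζω_n) = 4/(0.484·1.79) = 4.60 s.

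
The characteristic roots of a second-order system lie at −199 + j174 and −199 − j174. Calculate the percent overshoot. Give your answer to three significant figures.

With σ = 199, ω_d = 174: ω_n = √(σ²+ω_d²) = 264 rad/s, ζ = σ/ω_n = 0.753.
%OS = 100 e^{−πζ/√(1−ζ²)} with ζ = 0.753 gives 2.75%.

%OS ≈ 2.75%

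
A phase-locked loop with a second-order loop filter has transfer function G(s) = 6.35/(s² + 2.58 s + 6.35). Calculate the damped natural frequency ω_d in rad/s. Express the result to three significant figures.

ω_d ≈ 2.16 rad/s

ω_n = √6.35 = 2.52 rad/s; ζ = 2.58/(2·2.52) = 0.512.
ω_d = 2.52·√(1 − 0.512²) = 2.16 rad/s.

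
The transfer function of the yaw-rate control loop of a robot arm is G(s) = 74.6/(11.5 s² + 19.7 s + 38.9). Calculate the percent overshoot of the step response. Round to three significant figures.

%OS ≈ 19.1%

Dividing through by 11.5: denominator becomes s² + 1.713 s + 3.383.
So ω_n = √3.383 = 1.84 rad/s and ζ = 1.713/(2·1.84) = 0.466.
%OS = 100·exp(−πζ/√(1−ζ²)) = 19.1%.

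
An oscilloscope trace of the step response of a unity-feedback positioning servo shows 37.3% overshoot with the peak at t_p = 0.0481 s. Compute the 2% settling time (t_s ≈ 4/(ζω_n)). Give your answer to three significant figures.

t_s ≈ 0.195 s

The overshoot fixes ζ = −ln(OS)/√(π²+ln²(OS)) = 0.300.
From t_p = π/ω_d, ω_d = π/0.0481 = 65.3 rad/s, so ω_n = ω_d/√(1−ζ²) = 68.5 rad/s.
t_s ≈ 4/(ζω_n) = 4/(0.300·68.5) = 0.195 s.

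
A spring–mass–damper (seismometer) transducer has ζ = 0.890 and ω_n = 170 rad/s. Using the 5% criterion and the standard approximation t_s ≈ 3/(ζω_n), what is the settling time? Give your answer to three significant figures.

t_s ≈ 0.0198 s

t_s ≈ 3/(ζω_n) = 3/(0.890 × 170) = 0.0198 s.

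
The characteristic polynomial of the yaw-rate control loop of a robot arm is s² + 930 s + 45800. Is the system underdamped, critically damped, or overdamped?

a² − 4b = 680000 > 0 (two distinct real roots); the system is overdamped.

overdamped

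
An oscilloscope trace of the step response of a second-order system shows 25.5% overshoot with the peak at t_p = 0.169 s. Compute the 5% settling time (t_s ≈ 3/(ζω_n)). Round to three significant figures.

t_s ≈ 0.371 s

From the overshoot, ζ = −ln(OS)/√(π²+ln²(OS)) = 0.399.
From t_p = π/ω_d, ω_d = π/0.169 = 18.6 rad/s, so ω_n = ω_d/√(1−ζ²) = 20.3 rad/s.
t_s ≈ 3/(ζω_n) = 3/(0.399·20.3) = 0.371 s.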